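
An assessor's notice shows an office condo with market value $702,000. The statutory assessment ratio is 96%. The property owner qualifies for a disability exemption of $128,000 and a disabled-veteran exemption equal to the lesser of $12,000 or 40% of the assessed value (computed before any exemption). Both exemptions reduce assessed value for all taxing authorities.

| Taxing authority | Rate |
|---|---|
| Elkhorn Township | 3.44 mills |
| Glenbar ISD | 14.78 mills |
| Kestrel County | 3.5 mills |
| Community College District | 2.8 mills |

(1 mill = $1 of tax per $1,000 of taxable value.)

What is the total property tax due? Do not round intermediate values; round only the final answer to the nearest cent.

$13,091.72

Assessed value = $702,000 × 0.96 = $673,920
Disabled-veteran exemption = min($12,000, 40% × $673,920) = min($12,000, $269,568) = $12,000 (dollar cap binds)
Taxable value = $673,920 − $128,000 − $12,000 = $533,920
Elkhorn Township: $533,920 × 0.00344 = $1,836.6848
Glenbar ISD: $533,920 × 0.01478 = $7,891.3376
Kestrel County: $533,920 × 0.0035 = $1,868.72
Community College District: $533,920 × 0.0028 = $1,494.976
Total = $13,091.7184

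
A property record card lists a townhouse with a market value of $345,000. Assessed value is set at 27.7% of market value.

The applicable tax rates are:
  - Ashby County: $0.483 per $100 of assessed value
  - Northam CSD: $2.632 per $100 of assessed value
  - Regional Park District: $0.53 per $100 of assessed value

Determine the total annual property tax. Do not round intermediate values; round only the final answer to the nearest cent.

Assessed value = $345,000 × 0.277 = $95,565
Ashby County: $95,565 × 0.00483 = $461.57895
Northam CSD: $95,565 × 0.02632 = $2,515.2708
Regional Park District: $95,565 × 0.0053 = $506.4945
Total = $461.57895 + $2,515.2708 + $506.4945 = $3,483.34425

$3,483.34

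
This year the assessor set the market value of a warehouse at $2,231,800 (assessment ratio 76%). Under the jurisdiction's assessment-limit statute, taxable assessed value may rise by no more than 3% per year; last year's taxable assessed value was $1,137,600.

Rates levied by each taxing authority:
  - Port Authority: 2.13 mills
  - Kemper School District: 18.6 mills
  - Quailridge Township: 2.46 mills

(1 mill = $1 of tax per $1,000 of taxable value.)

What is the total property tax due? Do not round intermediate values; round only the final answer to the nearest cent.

Uncapped assessed value = $2,231,800 × 0.76 = $1,696,168
Cap limit = $1,137,600 × 1.03 = $1,171,728
Taxable assessed value = min($1,696,168, $1,171,728) = $1,171,728 (cap binds)
Port Authority: $1,171,728 × 0.00213 = $2,495.78064
Kemper School District: $1,171,728 × 0.0186 = $21,794.1408
Quailridge Township: $1,171,728 × 0.00246 = $2,882.45088
Total = $27,172.37232

$27,172.37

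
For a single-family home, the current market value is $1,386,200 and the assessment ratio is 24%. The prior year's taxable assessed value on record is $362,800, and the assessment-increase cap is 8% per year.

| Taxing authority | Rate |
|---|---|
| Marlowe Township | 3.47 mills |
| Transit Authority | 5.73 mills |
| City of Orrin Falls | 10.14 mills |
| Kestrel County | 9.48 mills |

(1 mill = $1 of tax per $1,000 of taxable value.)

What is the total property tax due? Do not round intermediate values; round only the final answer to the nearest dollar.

Uncapped assessed value = $1,386,200 × 0.24 = $332,688
Cap limit = $362,800 × 1.08 = $391,824
Taxable assessed value = min($332,688, $391,824) = $332,688 (cap does not bind)
Marlowe Township: $332,688 × 0.00347 = $1,154.42736
Transit Authority: $332,688 × 0.00573 = $1,906.30224
City of Orrin Falls: $332,688 × 0.01014 = $3,373.45632
Kestrel County: $332,688 × 0.00948 = $3,153.88224
Total = $9,588.06816

$9,588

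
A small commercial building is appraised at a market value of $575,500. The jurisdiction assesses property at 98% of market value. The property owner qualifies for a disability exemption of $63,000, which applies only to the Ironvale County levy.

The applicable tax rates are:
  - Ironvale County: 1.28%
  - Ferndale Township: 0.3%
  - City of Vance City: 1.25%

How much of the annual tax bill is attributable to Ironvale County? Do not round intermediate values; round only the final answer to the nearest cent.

Assessed value = $575,500 × 0.98 = $563,990
Ironvale County taxable value = $563,990 − $63,000 = $500,990
Ironvale County levy = $500,990 × 0.0128 = $6,412.672

$6,412.67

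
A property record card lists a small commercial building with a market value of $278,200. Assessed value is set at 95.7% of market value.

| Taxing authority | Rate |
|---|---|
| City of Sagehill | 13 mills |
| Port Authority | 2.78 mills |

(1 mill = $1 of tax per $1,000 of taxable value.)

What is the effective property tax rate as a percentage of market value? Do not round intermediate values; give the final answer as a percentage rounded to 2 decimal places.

Assessed value = $278,200 × 0.957 = $266,237.4
City of Sagehill: $266,237.4 × 0.013 = $3,461.0862
Port Authority: $266,237.4 × 0.00278 = $740.139972
Total tax = $4,201.226172
Effective rate = $4,201.226172 ÷ $278,200 = 1.51% of market value

1.51%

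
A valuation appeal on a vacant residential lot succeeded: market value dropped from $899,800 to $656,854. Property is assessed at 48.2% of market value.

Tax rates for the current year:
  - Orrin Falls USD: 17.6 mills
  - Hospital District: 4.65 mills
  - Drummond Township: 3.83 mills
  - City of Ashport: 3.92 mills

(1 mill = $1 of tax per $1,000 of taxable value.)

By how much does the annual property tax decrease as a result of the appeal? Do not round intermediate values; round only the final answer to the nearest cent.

$3,513.00

Old assessed value = $899,800 × 0.482 = $433,703.6
New assessed value = $656,854 × 0.482 = $316,603.628
Combined rate = 0.0176 + 0.00465 + 0.00383 + 0.00392 = 0.03
Old tax = $433,703.6 × 0.03 = $13,011.108
New tax = $316,603.628 × 0.03 = $9,498.10884
Reduction = $13,011.108 − $9,498.10884 = $3,512.99916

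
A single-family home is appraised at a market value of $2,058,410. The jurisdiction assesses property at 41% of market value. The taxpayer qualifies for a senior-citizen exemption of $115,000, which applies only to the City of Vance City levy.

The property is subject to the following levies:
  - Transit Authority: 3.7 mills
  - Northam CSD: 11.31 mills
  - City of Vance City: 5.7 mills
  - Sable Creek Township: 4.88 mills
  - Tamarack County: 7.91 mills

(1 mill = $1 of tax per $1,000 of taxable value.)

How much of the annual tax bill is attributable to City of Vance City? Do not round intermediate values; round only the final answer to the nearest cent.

$4,155.00

Assessed value = $2,058,410 × 0.41 = $843,948.1
City of Vance City taxable value = $843,948.1 − $115,000 = $728,948.1
City of Vance City levy = $728,948.1 × 0.0057 = $4,155.00417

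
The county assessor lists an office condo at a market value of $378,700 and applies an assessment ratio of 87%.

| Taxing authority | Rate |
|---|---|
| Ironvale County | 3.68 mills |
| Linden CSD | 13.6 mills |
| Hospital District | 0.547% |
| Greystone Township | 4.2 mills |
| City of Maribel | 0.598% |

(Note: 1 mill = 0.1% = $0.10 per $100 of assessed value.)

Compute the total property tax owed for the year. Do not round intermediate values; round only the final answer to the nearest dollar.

$10,849

Assessed value = $378,700 × 0.87 = $329,469
Ironvale County: $329,469 × 0.00368 = $1,212.44592
Linden CSD: $329,469 × 0.0136 = $4,480.7784
Hospital District: $329,469 × 0.00547 = $1,802.19543
Greystone Township: $329,469 × 0.0042 = $1,383.7698
City of Maribel: $329,469 × 0.00598 = $1,970.22462
Total = $10,849.41417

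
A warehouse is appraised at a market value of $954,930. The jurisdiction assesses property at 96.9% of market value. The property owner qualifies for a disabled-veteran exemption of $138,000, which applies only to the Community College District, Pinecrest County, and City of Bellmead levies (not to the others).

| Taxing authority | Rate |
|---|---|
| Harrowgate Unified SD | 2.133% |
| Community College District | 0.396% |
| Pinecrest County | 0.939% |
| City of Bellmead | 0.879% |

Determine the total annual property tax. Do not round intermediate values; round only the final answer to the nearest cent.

$37,168.65

Assessed value = $954,930 × 0.969 = $925,327.17
Harrowgate Unified SD: $925,327.17 × 0.02133 = $19,737.2285361
Community College District: ($925,327.17 − $138,000) × 0.00396 = $787,327.17 × 0.00396 = $3,117.8155932
Pinecrest County: ($925,327.17 − $138,000) × 0.00939 = $787,327.17 × 0.00939 = $7,393.0021263
City of Bellmead: ($925,327.17 − $138,000) × 0.00879 = $787,327.17 × 0.00879 = $6,920.6058243
Total = $37,168.6520799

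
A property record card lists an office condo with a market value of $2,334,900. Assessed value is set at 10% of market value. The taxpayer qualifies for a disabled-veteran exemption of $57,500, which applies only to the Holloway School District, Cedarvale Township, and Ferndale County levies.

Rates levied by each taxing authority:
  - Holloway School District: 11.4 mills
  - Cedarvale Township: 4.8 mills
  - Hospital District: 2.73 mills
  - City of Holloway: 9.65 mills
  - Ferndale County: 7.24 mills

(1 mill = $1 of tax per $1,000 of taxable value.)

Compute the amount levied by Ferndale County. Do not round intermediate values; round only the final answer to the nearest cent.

Assessed value = $2,334,900 × 0.1 = $233,490
Ferndale County taxable value = $233,490 − $57,500 = $175,990
Ferndale County levy = $175,990 × 0.00724 = $1,274.1676

$1,274.17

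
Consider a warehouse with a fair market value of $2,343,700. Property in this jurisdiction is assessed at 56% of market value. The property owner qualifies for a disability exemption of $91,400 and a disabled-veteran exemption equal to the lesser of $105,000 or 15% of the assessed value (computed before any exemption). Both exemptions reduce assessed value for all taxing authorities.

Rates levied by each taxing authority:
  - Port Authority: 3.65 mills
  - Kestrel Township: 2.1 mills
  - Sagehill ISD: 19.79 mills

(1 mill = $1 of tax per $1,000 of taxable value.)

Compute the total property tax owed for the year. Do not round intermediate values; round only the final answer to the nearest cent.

$28,504.48

Assessed value = $2,343,700 × 0.56 = $1,312,472
Disabled-veteran exemption = min($105,000, 15% × $1,312,472) = min($105,000, $196,870.8) = $105,000 (dollar cap binds)
Taxable value = $1,312,472 − $91,400 − $105,000 = $1,116,072
Port Authority: $1,116,072 × 0.00365 = $4,073.6628
Kestrel Township: $1,116,072 × 0.0021 = $2,343.7512
Sagehill ISD: $1,116,072 × 0.01979 = $22,087.06488
Total = $28,504.47888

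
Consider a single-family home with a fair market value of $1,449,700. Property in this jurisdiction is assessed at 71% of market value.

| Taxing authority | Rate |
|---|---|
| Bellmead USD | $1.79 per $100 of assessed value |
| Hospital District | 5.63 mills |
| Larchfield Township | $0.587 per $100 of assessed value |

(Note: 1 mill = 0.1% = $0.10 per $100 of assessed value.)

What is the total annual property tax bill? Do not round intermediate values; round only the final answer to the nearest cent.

Assessed value = $1,449,700 × 0.71 = $1,029,287
Bellmead USD: $1,029,287 × 0.0179 = $18,424.2373
Hospital District: $1,029,287 × 0.00563 = $5,794.88581
Larchfield Township: $1,029,287 × 0.00587 = $6,041.91469
Total = $30,261.0378

$30,261.04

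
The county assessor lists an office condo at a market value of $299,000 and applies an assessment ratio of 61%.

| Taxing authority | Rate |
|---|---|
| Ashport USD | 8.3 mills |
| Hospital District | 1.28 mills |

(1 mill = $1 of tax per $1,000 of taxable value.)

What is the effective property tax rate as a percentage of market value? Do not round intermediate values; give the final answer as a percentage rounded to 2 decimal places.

Assessed value = $299,000 × 0.61 = $182,390
Ashport USD: $182,390 × 0.0083 = $1,513.837
Hospital District: $182,390 × 0.00128 = $233.4592
Total tax = $1,747.2962
Effective rate = $1,747.2962 ÷ $299,000 = 0.58% of market value

0.58%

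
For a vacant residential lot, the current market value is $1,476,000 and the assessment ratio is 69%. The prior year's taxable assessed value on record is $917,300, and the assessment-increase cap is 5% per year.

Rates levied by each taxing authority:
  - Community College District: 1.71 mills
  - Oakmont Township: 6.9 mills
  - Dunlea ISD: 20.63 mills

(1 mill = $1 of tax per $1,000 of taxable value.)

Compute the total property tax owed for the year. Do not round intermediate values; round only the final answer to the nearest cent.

$28,162.94

Uncapped assessed value = $1,476,000 × 0.69 = $1,018,440
Cap limit = $917,300 × 1.05 = $963,165
Taxable assessed value = min($1,018,440, $963,165) = $963,165 (cap binds)
Community College District: $963,165 × 0.00171 = $1,647.01215
Oakmont Township: $963,165 × 0.0069 = $6,645.8385
Dunlea ISD: $963,165 × 0.02063 = $19,870.09395
Total = $28,162.9446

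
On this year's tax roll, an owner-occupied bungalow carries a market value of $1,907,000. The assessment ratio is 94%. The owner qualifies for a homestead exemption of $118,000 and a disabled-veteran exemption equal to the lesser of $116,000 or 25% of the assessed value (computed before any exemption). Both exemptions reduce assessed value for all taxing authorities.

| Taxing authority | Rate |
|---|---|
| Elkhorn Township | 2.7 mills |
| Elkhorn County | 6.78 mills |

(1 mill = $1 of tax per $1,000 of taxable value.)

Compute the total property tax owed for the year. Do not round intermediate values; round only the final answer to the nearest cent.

$14,775.34

Assessed value = $1,907,000 × 0.94 = $1,792,580
Disabled-veteran exemption = min($116,000, 25% × $1,792,580) = min($116,000, $448,145) = $116,000 (dollar cap binds)
Taxable value = $1,792,580 − $118,000 − $116,000 = $1,558,580
Elkhorn Township: $1,558,580 × 0.0027 = $4,208.166
Elkhorn County: $1,558,580 × 0.00678 = $10,567.1724
Total = $14,775.3384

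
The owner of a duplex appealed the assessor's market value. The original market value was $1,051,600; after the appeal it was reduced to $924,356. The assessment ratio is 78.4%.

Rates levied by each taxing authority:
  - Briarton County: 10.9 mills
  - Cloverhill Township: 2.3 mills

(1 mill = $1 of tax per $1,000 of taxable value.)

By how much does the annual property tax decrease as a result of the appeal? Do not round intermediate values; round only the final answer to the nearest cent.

Old assessed value = $1,051,600 × 0.784 = $824,454.4
New assessed value = $924,356 × 0.784 = $724,695.104
Combined rate = 0.0109 + 0.0023 = 0.0132
Old tax = $824,454.4 × 0.0132 = $10,882.79808
New tax = $724,695.104 × 0.0132 = $9,565.9753728
Reduction = $10,882.79808 − $9,565.9753728 = $1,316.8227072

$1,316.82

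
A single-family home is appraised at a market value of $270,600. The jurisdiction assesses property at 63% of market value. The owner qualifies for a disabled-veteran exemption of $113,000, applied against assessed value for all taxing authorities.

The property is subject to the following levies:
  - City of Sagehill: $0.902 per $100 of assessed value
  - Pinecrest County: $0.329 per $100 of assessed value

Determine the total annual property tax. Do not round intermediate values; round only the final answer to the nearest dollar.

$708

Assessed value = $270,600 × 0.63 = $170,478
Taxable value = $170,478 − $113,000 = $57,478
City of Sagehill: $57,478 × 0.00902 = $518.45156
Pinecrest County: $57,478 × 0.00329 = $189.10262
Total = $518.45156 + $189.10262 = $707.55418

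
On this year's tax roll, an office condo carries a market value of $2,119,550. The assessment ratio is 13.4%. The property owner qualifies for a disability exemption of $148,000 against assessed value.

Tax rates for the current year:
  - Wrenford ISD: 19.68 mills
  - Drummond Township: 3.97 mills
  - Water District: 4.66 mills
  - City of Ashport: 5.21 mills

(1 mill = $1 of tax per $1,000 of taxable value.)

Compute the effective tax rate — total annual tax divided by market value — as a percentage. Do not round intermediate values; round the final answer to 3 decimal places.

0.215%

Assessed value = $2,119,550 × 0.134 = $284,019.7
Taxable value = $284,019.7 − $148,000 = $136,019.7
Wrenford ISD: $136,019.7 × 0.01968 = $2,676.867696
Drummond Township: $136,019.7 × 0.00397 = $539.998209
Water District: $136,019.7 × 0.00466 = $633.851802
City of Ashport: $136,019.7 × 0.00521 = $708.662637
Total tax = $4,559.380344
Effective rate = $4,559.380344 ÷ $2,119,550 = 0.215% of market value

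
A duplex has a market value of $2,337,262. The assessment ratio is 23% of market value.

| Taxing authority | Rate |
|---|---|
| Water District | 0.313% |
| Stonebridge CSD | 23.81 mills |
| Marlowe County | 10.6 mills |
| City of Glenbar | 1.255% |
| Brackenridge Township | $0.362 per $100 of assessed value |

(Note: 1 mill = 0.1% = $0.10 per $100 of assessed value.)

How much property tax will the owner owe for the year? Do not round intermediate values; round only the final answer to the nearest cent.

Assessed value = $2,337,262 × 0.23 = $537,570.26
Water District: $537,570.26 × 0.00313 = $1,682.5949138
Stonebridge CSD: $537,570.26 × 0.02381 = $12,799.5478906
Marlowe County: $537,570.26 × 0.0106 = $5,698.244756
City of Glenbar: $537,570.26 × 0.01255 = $6,746.506763
Brackenridge Township: $537,570.26 × 0.00362 = $1,946.0043412
Total = $28,872.8986646

$28,872.90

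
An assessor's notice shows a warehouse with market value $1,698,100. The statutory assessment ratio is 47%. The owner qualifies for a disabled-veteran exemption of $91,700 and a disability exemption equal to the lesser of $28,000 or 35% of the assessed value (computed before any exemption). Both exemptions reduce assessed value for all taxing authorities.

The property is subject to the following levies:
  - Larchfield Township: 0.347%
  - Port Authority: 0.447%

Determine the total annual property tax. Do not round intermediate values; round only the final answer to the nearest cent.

$5,386.55

Assessed value = $1,698,100 × 0.47 = $798,107
Disability exemption = min($28,000, 35% × $798,107) = min($28,000, $279,337.45) = $28,000 (dollar cap binds)
Taxable value = $798,107 − $91,700 − $28,000 = $678,407
Larchfield Township: $678,407 × 0.00347 = $2,354.07229
Port Authority: $678,407 × 0.00447 = $3,032.47929
Total = $5,386.55158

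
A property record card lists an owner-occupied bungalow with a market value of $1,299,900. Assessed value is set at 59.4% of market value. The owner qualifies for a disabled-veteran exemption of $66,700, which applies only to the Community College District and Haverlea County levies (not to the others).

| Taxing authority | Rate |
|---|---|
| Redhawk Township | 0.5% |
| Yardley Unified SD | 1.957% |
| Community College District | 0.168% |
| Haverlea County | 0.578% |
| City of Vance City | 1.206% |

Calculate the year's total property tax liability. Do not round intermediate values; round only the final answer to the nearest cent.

Assessed value = $1,299,900 × 0.594 = $772,140.6
Redhawk Township: $772,140.6 × 0.005 = $3,860.703
Yardley Unified SD: $772,140.6 × 0.01957 = $15,110.791542
Community College District: ($772,140.6 − $66,700) × 0.00168 = $705,440.6 × 0.00168 = $1,185.140208
Haverlea County: ($772,140.6 − $66,700) × 0.00578 = $705,440.6 × 0.00578 = $4,077.446668
City of Vance City: $772,140.6 × 0.01206 = $9,312.015636
Total = $33,546.097054

$33,546.10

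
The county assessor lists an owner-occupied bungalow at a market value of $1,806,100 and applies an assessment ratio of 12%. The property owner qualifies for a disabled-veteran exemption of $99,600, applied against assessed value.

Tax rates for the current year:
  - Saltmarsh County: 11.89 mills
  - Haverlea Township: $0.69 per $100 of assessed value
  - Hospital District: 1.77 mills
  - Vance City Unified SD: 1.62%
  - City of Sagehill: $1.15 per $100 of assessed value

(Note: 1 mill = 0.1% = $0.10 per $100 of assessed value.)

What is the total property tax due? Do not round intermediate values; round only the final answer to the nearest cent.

$5,652.79

Assessed value = $1,806,100 × 0.12 = $216,732
Taxable value = $216,732 − $99,600 = $117,132
Saltmarsh County: $117,132 × 0.01189 = $1,392.69948
Haverlea Township: $117,132 × 0.0069 = $808.2108
Hospital District: $117,132 × 0.00177 = $207.32364
Vance City Unified SD: $117,132 × 0.0162 = $1,897.5384
City of Sagehill: $117,132 × 0.0115 = $1,347.018
Total = $5,652.79032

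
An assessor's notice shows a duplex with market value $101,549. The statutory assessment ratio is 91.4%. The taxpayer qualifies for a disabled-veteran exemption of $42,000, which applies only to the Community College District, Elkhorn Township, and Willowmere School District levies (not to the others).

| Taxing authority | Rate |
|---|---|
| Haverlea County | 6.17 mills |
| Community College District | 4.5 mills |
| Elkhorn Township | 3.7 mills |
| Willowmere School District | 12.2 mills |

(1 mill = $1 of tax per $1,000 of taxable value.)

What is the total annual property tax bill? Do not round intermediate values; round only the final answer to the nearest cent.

Assessed value = $101,549 × 0.914 = $92,815.786
Haverlea County: $92,815.786 × 0.00617 = $572.67339962
Community College District: ($92,815.786 − $42,000) × 0.0045 = $50,815.786 × 0.0045 = $228.671037
Elkhorn Township: ($92,815.786 − $42,000) × 0.0037 = $50,815.786 × 0.0037 = $188.0184082
Willowmere School District: ($92,815.786 − $42,000) × 0.0122 = $50,815.786 × 0.0122 = $619.9525892
Total = $1,609.31543402

$1,609.32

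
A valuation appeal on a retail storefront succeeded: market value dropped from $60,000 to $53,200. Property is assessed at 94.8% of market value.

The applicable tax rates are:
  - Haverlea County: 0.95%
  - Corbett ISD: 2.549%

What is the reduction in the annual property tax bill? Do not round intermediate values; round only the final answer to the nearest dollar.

Old assessed value = $60,000 × 0.948 = $56,880
New assessed value = $53,200 × 0.948 = $50,433.6
Combined rate = 0.0095 + 0.02549 = 0.03499
Old tax = $56,880 × 0.03499 = $1,990.2312
New tax = $50,433.6 × 0.03499 = $1,764.671664
Reduction = $1,990.2312 − $1,764.671664 = $225.559536

$226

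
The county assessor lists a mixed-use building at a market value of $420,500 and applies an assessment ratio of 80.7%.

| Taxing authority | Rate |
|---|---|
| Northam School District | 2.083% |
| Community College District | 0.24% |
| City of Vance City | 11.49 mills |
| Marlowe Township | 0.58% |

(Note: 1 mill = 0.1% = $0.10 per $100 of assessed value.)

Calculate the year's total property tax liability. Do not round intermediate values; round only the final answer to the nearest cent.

Assessed value = $420,500 × 0.807 = $339,343.5
Northam School District: $339,343.5 × 0.02083 = $7,068.525105
Community College District: $339,343.5 × 0.0024 = $814.4244
City of Vance City: $339,343.5 × 0.01149 = $3,899.056815
Marlowe Township: $339,343.5 × 0.0058 = $1,968.1923
Total = $13,750.19862

$13,750.20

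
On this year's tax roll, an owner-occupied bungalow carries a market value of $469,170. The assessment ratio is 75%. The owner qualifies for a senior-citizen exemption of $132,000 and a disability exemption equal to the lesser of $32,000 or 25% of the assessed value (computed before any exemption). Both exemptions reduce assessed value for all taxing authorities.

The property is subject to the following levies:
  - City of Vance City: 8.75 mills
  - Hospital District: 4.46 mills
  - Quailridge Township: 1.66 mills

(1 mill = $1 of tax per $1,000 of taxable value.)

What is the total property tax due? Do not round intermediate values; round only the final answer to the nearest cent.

Assessed value = $469,170 × 0.75 = $351,877.5
Disability exemption = min($32,000, 25% × $351,877.5) = min($32,000, $87,969.375) = $32,000 (dollar cap binds)
Taxable value = $351,877.5 − $132,000 − $32,000 = $187,877.5
City of Vance City: $187,877.5 × 0.00875 = $1,643.928125
Hospital District: $187,877.5 × 0.00446 = $837.93365
Quailridge Township: $187,877.5 × 0.00166 = $311.87665
Total = $2,793.738425

$2,793.74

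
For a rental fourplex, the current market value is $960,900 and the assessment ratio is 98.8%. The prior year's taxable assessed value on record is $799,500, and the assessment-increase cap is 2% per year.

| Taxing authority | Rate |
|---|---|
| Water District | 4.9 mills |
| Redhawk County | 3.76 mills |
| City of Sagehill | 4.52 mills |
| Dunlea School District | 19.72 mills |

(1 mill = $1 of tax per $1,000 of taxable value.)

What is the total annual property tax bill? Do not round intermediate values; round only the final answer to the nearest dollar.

Uncapped assessed value = $960,900 × 0.988 = $949,369.2
Cap limit = $799,500 × 1.02 = $815,490
Taxable assessed value = min($949,369.2, $815,490) = $815,490 (cap binds)
Water District: $815,490 × 0.0049 = $3,995.901
Redhawk County: $815,490 × 0.00376 = $3,066.2424
City of Sagehill: $815,490 × 0.00452 = $3,686.0148
Dunlea School District: $815,490 × 0.01972 = $16,081.4628
Total = $26,829.621

$26,830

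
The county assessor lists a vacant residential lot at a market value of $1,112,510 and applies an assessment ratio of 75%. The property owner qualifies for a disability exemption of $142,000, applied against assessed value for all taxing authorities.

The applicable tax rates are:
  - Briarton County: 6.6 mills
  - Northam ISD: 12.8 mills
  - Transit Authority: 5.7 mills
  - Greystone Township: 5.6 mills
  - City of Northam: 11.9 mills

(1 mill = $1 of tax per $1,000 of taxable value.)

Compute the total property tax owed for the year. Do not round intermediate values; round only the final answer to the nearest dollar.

$29,495

Assessed value = $1,112,510 × 0.75 = $834,382.5
Taxable value = $834,382.5 − $142,000 = $692,382.5
Briarton County: $692,382.5 × 0.0066 = $4,569.7245
Northam ISD: $692,382.5 × 0.0128 = $8,862.496
Transit Authority: $692,382.5 × 0.0057 = $3,946.58025
Greystone Township: $692,382.5 × 0.0056 = $3,877.342
City of Northam: $692,382.5 × 0.0119 = $8,239.35175
Total = $4,569.7245 + $8,862.496 + $3,946.58025 + $3,877.342 + $8,239.35175 = $29,495.4945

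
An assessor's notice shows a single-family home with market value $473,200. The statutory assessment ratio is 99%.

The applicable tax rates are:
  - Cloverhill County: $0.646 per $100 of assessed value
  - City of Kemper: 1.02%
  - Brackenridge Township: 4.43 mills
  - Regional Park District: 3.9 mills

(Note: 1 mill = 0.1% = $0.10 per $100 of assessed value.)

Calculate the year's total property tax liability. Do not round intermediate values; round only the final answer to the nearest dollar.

Assessed value = $473,200 × 0.99 = $468,468
Cloverhill County: $468,468 × 0.00646 = $3,026.30328
City of Kemper: $468,468 × 0.0102 = $4,778.3736
Brackenridge Township: $468,468 × 0.00443 = $2,075.31324
Regional Park District: $468,468 × 0.0039 = $1,827.0252
Total = $11,707.01532

$11,707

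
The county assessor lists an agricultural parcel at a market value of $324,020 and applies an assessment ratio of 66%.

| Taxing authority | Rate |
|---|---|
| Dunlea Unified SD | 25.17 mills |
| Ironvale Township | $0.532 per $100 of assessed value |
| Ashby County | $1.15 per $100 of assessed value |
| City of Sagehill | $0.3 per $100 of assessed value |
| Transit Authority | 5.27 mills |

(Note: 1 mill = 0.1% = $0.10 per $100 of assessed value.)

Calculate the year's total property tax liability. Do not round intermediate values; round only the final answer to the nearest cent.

$10,748.26

Assessed value = $324,020 × 0.66 = $213,853.2
Dunlea Unified SD: $213,853.2 × 0.02517 = $5,382.685044
Ironvale Township: $213,853.2 × 0.00532 = $1,137.699024
Ashby County: $213,853.2 × 0.0115 = $2,459.3118
City of Sagehill: $213,853.2 × 0.003 = $641.5596
Transit Authority: $213,853.2 × 0.00527 = $1,127.006364
Total = $10,748.261832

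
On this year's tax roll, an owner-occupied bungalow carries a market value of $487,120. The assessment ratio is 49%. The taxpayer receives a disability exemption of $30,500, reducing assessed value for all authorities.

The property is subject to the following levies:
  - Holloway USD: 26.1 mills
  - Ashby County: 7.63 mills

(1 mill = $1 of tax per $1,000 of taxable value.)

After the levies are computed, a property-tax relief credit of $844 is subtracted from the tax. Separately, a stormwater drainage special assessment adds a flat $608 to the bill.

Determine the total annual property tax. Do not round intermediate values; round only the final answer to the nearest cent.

Assessed value = $487,120 × 0.49 = $238,688.8
Taxable value = $238,688.8 − $30,500 = $208,188.8
Holloway USD: $208,188.8 × 0.0261 = $5,433.72768
Ashby County: $208,188.8 × 0.00763 = $1,588.480544
Levies subtotal = $7,022.208224
After credit = $7,022.208224 − $844 = $6,178.208224
Total = $6,178.208224 + $608 = $6,786.208224

$6,786.21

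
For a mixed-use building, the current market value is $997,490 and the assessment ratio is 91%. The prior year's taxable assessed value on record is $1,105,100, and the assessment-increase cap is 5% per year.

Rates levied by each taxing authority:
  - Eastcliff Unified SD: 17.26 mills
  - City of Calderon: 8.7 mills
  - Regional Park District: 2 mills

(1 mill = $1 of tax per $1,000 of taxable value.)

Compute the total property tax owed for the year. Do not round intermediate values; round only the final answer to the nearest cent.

Uncapped assessed value = $997,490 × 0.91 = $907,715.9
Cap limit = $1,105,100 × 1.05 = $1,160,355
Taxable assessed value = min($907,715.9, $1,160,355) = $907,715.9 (cap does not bind)
Eastcliff Unified SD: $907,715.9 × 0.01726 = $15,667.176434
City of Calderon: $907,715.9 × 0.0087 = $7,897.12833
Regional Park District: $907,715.9 × 0.002 = $1,815.4318
Total = $25,379.736564

$25,379.74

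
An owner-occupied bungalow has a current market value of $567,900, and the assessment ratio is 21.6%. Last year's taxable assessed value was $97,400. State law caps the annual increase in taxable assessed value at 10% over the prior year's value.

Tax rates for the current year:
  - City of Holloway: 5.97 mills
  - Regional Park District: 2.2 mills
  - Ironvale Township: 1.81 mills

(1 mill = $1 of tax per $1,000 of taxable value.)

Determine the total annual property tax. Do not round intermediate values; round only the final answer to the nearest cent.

Uncapped assessed value = $567,900 × 0.216 = $122,666.4
Cap limit = $97,400 × 1.1 = $107,140
Taxable assessed value = min($122,666.4, $107,140) = $107,140 (cap binds)
City of Holloway: $107,140 × 0.00597 = $639.6258
Regional Park District: $107,140 × 0.0022 = $235.708
Ironvale Township: $107,140 × 0.00181 = $193.9234
Total = $1,069.2572

$1,069.26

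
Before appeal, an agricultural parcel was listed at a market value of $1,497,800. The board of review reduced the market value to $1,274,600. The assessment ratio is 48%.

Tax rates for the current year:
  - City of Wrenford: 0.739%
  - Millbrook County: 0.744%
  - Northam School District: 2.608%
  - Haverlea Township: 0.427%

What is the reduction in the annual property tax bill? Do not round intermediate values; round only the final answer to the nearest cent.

Old assessed value = $1,497,800 × 0.48 = $718,944
New assessed value = $1,274,600 × 0.48 = $611,808
Combined rate = 0.00739 + 0.00744 + 0.02608 + 0.00427 = 0.04518
Old tax = $718,944 × 0.04518 = $32,481.88992
New tax = $611,808 × 0.04518 = $27,641.48544
Reduction = $32,481.88992 − $27,641.48544 = $4,840.40448

$4,840.40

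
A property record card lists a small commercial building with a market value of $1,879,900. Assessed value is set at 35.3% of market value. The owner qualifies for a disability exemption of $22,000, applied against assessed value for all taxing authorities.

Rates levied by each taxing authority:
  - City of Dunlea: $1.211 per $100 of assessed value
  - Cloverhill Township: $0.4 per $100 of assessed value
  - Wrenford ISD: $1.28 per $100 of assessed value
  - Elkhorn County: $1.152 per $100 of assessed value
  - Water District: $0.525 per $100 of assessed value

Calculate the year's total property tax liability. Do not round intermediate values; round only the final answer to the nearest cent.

Assessed value = $1,879,900 × 0.353 = $663,604.7
Taxable value = $663,604.7 − $22,000 = $641,604.7
City of Dunlea: $641,604.7 × 0.01211 = $7,769.832917
Cloverhill Township: $641,604.7 × 0.004 = $2,566.4188
Wrenford ISD: $641,604.7 × 0.0128 = $8,212.54016
Elkhorn County: $641,604.7 × 0.01152 = $7,391.286144
Water District: $641,604.7 × 0.00525 = $3,368.424675
Total = $7,769.832917 + $2,566.4188 + $8,212.54016 + $7,391.286144 + $3,368.424675 = $29,308.502696

$29,308.50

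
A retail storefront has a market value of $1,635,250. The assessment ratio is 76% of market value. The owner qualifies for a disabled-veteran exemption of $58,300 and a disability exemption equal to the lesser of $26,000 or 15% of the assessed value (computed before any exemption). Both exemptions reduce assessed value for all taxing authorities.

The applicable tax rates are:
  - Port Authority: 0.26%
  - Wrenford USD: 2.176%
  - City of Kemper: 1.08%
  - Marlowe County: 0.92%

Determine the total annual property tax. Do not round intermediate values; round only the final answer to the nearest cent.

$51,390.62

Assessed value = $1,635,250 × 0.76 = $1,242,790
Disability exemption = min($26,000, 15% × $1,242,790) = min($26,000, $186,418.5) = $26,000 (dollar cap binds)
Taxable value = $1,242,790 − $58,300 − $26,000 = $1,158,490
Port Authority: $1,158,490 × 0.0026 = $3,012.074
Wrenford USD: $1,158,490 × 0.02176 = $25,208.7424
City of Kemper: $1,158,490 × 0.0108 = $12,511.692
Marlowe County: $1,158,490 × 0.0092 = $10,658.108
Total = $51,390.6164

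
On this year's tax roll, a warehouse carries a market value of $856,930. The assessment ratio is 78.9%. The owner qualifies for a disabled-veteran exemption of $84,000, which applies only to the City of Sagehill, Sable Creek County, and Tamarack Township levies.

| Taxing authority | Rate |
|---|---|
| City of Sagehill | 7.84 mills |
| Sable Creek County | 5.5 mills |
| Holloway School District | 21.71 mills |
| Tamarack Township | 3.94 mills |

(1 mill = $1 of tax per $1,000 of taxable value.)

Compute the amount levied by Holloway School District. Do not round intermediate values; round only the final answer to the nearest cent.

$14,678.52

Assessed value = $856,930 × 0.789 = $676,117.77
Holloway School District taxable value = $676,117.77 (exemption does not apply)
Holloway School District levy = $676,117.77 × 0.02171 = $14,678.5167867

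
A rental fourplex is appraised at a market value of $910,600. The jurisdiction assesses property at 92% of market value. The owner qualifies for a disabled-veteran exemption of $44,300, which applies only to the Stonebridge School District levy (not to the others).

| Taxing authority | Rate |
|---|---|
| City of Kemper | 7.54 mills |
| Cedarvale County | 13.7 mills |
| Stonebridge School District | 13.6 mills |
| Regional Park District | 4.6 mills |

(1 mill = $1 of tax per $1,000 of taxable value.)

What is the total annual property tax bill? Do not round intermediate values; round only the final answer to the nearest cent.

Assessed value = $910,600 × 0.92 = $837,752
City of Kemper: $837,752 × 0.00754 = $6,316.65008
Cedarvale County: $837,752 × 0.0137 = $11,477.2024
Stonebridge School District: ($837,752 − $44,300) × 0.0136 = $793,452 × 0.0136 = $10,790.9472
Regional Park District: $837,752 × 0.0046 = $3,853.6592
Total = $32,438.45888

$32,438.46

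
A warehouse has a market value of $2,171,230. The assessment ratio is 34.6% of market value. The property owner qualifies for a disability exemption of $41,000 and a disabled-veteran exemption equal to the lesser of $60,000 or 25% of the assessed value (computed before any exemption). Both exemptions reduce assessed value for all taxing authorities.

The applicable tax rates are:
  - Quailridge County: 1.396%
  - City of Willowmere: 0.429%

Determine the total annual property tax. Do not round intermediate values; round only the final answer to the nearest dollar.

Assessed value = $2,171,230 × 0.346 = $751,245.58
Disabled-veteran exemption = min($60,000, 25% × $751,245.58) = min($60,000, $187,811.395) = $60,000 (dollar cap binds)
Taxable value = $751,245.58 − $41,000 − $60,000 = $650,245.58
Quailridge County: $650,245.58 × 0.01396 = $9,077.4282968
City of Willowmere: $650,245.58 × 0.00429 = $2,789.5535382
Total = $11,866.981835

$11,867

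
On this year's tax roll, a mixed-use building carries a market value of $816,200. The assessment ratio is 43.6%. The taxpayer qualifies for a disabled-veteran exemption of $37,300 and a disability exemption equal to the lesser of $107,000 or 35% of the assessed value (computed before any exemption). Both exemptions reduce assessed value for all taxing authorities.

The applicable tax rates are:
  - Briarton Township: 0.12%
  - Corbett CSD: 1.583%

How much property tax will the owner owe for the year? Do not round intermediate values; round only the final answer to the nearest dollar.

Assessed value = $816,200 × 0.436 = $355,863.2
Disability exemption = min($107,000, 35% × $355,863.2) = min($107,000, $124,552.12) = $107,000 (dollar cap binds)
Taxable value = $355,863.2 − $37,300 − $107,000 = $211,563.2
Briarton Township: $211,563.2 × 0.0012 = $253.87584
Corbett CSD: $211,563.2 × 0.01583 = $3,349.045456
Total = $3,602.921296

$3,603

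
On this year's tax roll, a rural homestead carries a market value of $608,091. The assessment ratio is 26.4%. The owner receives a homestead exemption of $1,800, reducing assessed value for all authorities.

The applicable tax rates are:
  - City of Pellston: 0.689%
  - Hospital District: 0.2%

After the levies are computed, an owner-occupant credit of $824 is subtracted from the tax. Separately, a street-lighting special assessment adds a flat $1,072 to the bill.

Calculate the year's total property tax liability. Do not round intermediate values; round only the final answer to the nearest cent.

Assessed value = $608,091 × 0.264 = $160,536.024
Taxable value = $160,536.024 − $1,800 = $158,736.024
City of Pellston: $158,736.024 × 0.00689 = $1,093.69120536
Hospital District: $158,736.024 × 0.002 = $317.472048
Levies subtotal = $1,411.16325336
After credit = $1,411.16325336 − $824 = $587.16325336
Total = $587.16325336 + $1,072 = $1,659.16325336

$1,659.16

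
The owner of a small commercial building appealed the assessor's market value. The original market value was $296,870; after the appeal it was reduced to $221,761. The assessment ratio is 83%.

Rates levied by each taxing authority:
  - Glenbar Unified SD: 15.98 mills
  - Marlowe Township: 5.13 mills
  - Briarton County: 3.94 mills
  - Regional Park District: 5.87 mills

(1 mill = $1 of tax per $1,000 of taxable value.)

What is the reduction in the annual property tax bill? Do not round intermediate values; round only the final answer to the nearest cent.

Old assessed value = $296,870 × 0.83 = $246,402.1
New assessed value = $221,761 × 0.83 = $184,061.63
Combined rate = 0.01598 + 0.00513 + 0.00394 + 0.00587 = 0.03092
Old tax = $246,402.1 × 0.03092 = $7,618.752932
New tax = $184,061.63 × 0.03092 = $5,691.1855996
Reduction = $7,618.752932 − $5,691.1855996 = $1,927.5673324

$1,927.57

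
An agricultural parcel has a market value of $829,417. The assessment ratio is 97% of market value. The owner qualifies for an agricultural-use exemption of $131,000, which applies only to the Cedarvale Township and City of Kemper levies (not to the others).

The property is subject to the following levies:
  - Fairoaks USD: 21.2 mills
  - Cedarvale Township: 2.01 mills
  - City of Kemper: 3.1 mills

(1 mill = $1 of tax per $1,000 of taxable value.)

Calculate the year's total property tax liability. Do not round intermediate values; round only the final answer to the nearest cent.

$20,497.89

Assessed value = $829,417 × 0.97 = $804,534.49
Fairoaks USD: $804,534.49 × 0.0212 = $17,056.131188
Cedarvale Township: ($804,534.49 − $131,000) × 0.00201 = $673,534.49 × 0.00201 = $1,353.8043249
City of Kemper: ($804,534.49 − $131,000) × 0.0031 = $673,534.49 × 0.0031 = $2,087.956919
Total = $20,497.8924319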